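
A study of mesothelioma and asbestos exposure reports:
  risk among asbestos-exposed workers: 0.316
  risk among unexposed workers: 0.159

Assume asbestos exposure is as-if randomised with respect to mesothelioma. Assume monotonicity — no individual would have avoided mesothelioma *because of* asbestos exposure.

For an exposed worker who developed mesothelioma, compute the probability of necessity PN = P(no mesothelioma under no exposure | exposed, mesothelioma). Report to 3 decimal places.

Let p₁ = 0.316, p₀ = 0.159.
Under exogeneity and monotonicity, PN = (p₁ − p₀) / p₁.
PN = (0.316 − 0.159) / 0.316 = 0.157 / 0.316 ≈ 0.4968

PN ≈ 0.497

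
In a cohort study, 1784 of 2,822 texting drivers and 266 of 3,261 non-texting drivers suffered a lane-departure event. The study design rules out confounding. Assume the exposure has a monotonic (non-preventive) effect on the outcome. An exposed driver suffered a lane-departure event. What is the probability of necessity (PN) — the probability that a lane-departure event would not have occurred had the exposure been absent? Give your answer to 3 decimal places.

p₁ = P(outcome | exposed) = 1784/2822 = 0.63218
p₀ = P(outcome | unexposed) = 266/3261 = 0.08157
Under exogeneity and monotonicity, PN = (p₁ − p₀) / p₁.
PN = (0.63218 − 0.08157) / 0.63218 = 0.55061 / 0.63218 ≈ 0.8710

PN ≈ 0.871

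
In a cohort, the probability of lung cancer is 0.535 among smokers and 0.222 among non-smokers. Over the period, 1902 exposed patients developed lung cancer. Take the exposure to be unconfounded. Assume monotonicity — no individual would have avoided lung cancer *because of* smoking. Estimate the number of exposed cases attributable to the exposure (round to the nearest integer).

about 1113 cases

Let p₁ = 0.535, p₀ = 0.222.
PN = (p₁ − p₀)/p₁ = (0.535 − 0.222) / 0.535 ≈ 0.58505.
Attributable cases ≈ PN × (exposed cases) = 0.58505 × 1902 ≈ 1112.76.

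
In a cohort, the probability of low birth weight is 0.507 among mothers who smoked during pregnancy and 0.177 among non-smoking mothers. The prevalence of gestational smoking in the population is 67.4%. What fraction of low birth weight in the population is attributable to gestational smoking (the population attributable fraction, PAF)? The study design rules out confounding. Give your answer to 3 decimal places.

PAF ≈ 0.557

Let p₁ = 0.507, p₀ = 0.177.
Overall risk P(Y=1) = π·p₁ + (1−π)·p₀ = 0.674×0.507 + 0.326×0.177 = 0.39942.
Under exogeneity, PAF = [P(Y=1) − p₀] / P(Y=1).
PAF = (0.39942 − 0.177) / 0.39942 ≈ 0.5569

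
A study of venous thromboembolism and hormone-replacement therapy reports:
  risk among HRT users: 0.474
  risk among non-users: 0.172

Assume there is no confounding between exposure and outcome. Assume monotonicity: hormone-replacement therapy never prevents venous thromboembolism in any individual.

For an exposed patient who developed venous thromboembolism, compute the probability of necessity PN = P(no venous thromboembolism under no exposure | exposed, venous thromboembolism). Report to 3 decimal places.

Let p₁ = 0.474, p₀ = 0.172.
Under exogeneity and monotonicity, PN = (p₁ − p₀) / p₁.
PN = (0.474 − 0.172) / 0.474 = 0.302 / 0.474 ≈ 0.6371

PN ≈ 0.637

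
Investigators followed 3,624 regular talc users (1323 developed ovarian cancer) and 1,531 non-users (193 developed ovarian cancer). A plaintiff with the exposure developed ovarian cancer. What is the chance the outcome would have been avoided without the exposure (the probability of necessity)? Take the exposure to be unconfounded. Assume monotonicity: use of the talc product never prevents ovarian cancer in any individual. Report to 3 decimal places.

PN ≈ 0.655

p₁ = P(outcome | exposed) = 1323/3624 = 0.36507
p₀ = P(outcome | unexposed) = 193/1531 = 0.12606
Under exogeneity and monotonicity, PN = (p₁ − p₀) / p₁.
PN = (0.36507 − 0.12606) / 0.36507 = 0.239 / 0.36507 ≈ 0.6547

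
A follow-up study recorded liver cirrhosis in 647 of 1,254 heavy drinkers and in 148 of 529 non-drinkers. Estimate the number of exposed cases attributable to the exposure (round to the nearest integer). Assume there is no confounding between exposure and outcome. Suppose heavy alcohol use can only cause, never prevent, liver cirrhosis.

about 296 cases

p₁ = P(outcome | exposed) = 647/1254 = 0.51595
p₀ = P(outcome | unexposed) = 148/529 = 0.27977
PN = (p₁ − p₀)/p₁ = (0.51595 − 0.27977) / 0.51595 ≈ 0.45775.
Attributable cases ≈ PN × (exposed cases) = 0.45775 × 647 ≈ 296.16.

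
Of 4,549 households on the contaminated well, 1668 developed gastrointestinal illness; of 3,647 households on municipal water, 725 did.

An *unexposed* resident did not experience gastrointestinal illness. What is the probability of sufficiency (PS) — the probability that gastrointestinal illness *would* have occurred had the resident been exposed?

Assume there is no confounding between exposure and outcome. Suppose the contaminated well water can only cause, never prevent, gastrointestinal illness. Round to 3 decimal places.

PS ≈ 0.210

p₁ = P(outcome | exposed) = 1668/4549 = 0.36667
p₀ = P(outcome | unexposed) = 725/3647 = 0.19879
Under exogeneity and monotonicity, PS = (p₁ − p₀) / (1 − p₀).
PS = (0.36667 − 0.19879) / (1 − 0.19879) = 0.16788 / 0.80121 ≈ 0.2095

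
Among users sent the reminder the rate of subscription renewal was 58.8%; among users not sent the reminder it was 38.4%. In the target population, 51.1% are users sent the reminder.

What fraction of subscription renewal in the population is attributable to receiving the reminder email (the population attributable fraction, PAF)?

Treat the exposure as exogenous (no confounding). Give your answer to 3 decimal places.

p₁ = 0.588, p₀ = 0.384.
Overall risk P(Y=1) = π·p₁ + (1−π)·p₀ = 0.511×0.588 + 0.489×0.384 = 0.48824.
Under exogeneity, PAF = [P(Y=1) − p₀] / P(Y=1).
PAF = (0.48824 − 0.384) / 0.48824 ≈ 0.2135

PAF ≈ 0.214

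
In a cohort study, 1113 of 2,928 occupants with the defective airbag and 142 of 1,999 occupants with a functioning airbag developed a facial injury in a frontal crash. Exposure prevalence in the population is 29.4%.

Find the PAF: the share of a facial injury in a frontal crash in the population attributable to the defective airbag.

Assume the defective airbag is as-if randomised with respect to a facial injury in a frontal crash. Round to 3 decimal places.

PAF ≈ 0.561

p₁ = P(outcome | exposed) = 1113/2928 = 0.38012
p₀ = P(outcome | unexposed) = 142/1999 = 0.071036
Overall risk P(Y=1) = π·p₁ + (1−π)·p₀ = 0.294×0.38012 + 0.706×0.071036 = 0.16191.
Under exogeneity, PAF = [P(Y=1) − p₀] / P(Y=1).
PAF = (0.16191 − 0.071036) / 0.16191 ≈ 0.5613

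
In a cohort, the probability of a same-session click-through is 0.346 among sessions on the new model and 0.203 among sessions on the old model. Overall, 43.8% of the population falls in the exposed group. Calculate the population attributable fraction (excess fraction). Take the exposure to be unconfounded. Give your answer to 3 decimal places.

PAF ≈ 0.236

Let p₁ = 0.346, p₀ = 0.203.
Overall risk P(Y=1) = π·p₁ + (1−π)·p₀ = 0.438×0.346 + 0.562×0.203 = 0.26563.
Under exogeneity, PAF = [P(Y=1) − p₀] / P(Y=1).
PAF = (0.26563 − 0.203) / 0.26563 ≈ 0.2358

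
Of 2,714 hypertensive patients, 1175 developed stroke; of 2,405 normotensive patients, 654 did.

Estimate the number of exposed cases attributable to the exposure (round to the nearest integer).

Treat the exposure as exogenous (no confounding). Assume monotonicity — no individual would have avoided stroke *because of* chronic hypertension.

about 437 cases

p₁ = P(outcome | exposed) = 1175/2714 = 0.43294
p₀ = P(outcome | unexposed) = 654/2405 = 0.27193
PN = (p₁ − p₀)/p₁ = (0.43294 − 0.27193) / 0.43294 ≈ 0.37189.
Attributable cases ≈ PN × (exposed cases) = 0.37189 × 1175 ≈ 436.97.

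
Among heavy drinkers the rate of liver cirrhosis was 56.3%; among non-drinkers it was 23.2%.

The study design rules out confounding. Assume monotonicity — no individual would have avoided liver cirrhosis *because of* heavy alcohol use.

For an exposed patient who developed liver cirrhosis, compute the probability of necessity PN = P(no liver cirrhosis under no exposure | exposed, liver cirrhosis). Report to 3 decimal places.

PN ≈ 0.588

p₁ = 0.563, p₀ = 0.232.
Under exogeneity and monotonicity, PN = (p₁ − p₀) / p₁.
PN = (0.563 − 0.232) / 0.563 = 0.331 / 0.563 ≈ 0.5879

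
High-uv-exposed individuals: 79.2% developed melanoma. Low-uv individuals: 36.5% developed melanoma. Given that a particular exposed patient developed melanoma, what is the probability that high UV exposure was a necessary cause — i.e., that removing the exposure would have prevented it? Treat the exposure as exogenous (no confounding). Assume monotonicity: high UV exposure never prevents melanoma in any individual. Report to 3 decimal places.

p₁ = 0.792, p₀ = 0.365.
Under exogeneity and monotonicity, PN = (p₁ − p₀) / p₁.
PN = (0.792 − 0.365) / 0.792 = 0.427 / 0.792 ≈ 0.5391

PN ≈ 0.539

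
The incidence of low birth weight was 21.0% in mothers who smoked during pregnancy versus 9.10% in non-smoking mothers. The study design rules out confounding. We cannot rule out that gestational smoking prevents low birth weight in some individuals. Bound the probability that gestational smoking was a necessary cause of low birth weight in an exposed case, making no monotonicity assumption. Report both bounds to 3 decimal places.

p₁ = 0.21, p₀ = 0.091.
Under exogeneity alone the bounds on PN are max{0,(p₁−p₀)/p₁} ≤ PN ≤ min{1,(1−p₀)/p₁}.
  lower = (p₁ − p₀)/p₁ = 0.119 / 0.21 ≈ 0.5667
  upper = min{1, (1 − p₀)/p₁} = 0.909 / 0.21 ≈ 4.3286 → capped at 1

0.567 ≤ PN ≤ 1.000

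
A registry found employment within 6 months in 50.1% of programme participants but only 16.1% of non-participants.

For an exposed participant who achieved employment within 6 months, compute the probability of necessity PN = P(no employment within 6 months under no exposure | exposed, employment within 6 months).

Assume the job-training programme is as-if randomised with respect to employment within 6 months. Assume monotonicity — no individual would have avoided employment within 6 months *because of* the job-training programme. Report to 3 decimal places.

PN ≈ 0.679

p₁ = 0.501, p₀ = 0.161.
Under exogeneity and monotonicity, PN = (p₁ − p₀) / p₁.
PN = (0.501 − 0.161) / 0.501 = 0.34 / 0.501 ≈ 0.6786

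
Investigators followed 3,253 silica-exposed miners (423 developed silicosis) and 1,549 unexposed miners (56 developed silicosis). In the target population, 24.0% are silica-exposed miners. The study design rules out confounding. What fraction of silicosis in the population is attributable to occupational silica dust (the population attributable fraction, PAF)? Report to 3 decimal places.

PAF ≈ 0.384

p₁ = P(outcome | exposed) = 423/3253 = 0.13003
p₀ = P(outcome | unexposed) = 56/1549 = 0.036152
Overall risk P(Y=1) = π·p₁ + (1−π)·p₀ = 0.24×0.13003 + 0.76×0.036152 = 0.058684.
Under exogeneity, PAF = [P(Y=1) − p₀] / P(Y=1).
PAF = (0.058684 − 0.036152) / 0.058684 ≈ 0.3839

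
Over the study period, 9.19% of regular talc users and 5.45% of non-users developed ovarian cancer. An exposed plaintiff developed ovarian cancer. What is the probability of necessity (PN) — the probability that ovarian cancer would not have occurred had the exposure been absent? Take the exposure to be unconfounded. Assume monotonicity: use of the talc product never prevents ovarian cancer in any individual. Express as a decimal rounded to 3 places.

PN ≈ 0.407

p₁ = 0.0919, p₀ = 0.0545.
Under exogeneity and monotonicity, PN = (p₁ − p₀) / p₁.
PN = (0.0919 − 0.0545) / 0.0919 = 0.0374 / 0.0919 ≈ 0.4070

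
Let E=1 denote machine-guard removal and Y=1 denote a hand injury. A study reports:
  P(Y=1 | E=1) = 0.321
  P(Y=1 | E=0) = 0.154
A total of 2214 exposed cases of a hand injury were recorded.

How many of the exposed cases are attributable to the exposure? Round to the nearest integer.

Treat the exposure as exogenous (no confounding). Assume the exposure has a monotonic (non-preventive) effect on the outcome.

about 1152 cases

Let p₁ = 0.321, p₀ = 0.154.
PN = (p₁ − p₀)/p₁ = (0.321 − 0.154) / 0.321 ≈ 0.52025.
Attributable cases ≈ PN × (exposed cases) = 0.52025 × 2214 ≈ 1151.83.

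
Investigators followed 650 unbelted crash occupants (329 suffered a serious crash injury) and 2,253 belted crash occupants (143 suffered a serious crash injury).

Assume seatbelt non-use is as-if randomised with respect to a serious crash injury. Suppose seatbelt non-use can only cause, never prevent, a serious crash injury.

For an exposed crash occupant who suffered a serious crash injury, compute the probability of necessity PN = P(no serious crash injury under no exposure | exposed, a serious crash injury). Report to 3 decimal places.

p₁ = P(outcome | exposed) = 329/650 = 0.50615
p₀ = P(outcome | unexposed) = 143/2253 = 0.063471
Under exogeneity and monotonicity, PN = (p₁ − p₀) / p₁.
PN = (0.50615 − 0.063471) / 0.50615 = 0.44268 / 0.50615 ≈ 0.8746

PN ≈ 0.875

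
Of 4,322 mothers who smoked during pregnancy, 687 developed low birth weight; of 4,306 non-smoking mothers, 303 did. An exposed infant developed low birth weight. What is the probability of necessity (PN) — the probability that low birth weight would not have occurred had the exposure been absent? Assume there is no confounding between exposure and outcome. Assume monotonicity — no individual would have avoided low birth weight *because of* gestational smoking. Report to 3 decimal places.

p₁ = P(outcome | exposed) = 687/4322 = 0.15895
p₀ = P(outcome | unexposed) = 303/4306 = 0.070367
Under exogeneity and monotonicity, PN = (p₁ − p₀) / p₁.
PN = (0.15895 − 0.070367) / 0.15895 = 0.088587 / 0.15895 ≈ 0.5573

PN ≈ 0.557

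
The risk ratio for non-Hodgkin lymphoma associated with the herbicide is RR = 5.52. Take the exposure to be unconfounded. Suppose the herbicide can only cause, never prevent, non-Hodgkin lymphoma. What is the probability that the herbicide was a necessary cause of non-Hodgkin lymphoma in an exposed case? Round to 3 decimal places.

Under exogeneity and monotonicity, PN = (RR − 1) / RR = 1 − 1/RR.
PN = (5.52 − 1) / 5.52 = 4.52 / 5.52 ≈ 0.8188

PN ≈ 0.819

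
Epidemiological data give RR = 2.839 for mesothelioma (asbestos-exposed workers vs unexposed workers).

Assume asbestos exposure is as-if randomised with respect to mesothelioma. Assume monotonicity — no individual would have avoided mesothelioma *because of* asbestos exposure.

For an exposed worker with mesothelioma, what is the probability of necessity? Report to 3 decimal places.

Under exogeneity and monotonicity, PN = (RR − 1) / RR = 1 − 1/RR.
PN = (2.839 − 1) / 2.839 = 1.839 / 2.839 ≈ 0.6478

PN ≈ 0.648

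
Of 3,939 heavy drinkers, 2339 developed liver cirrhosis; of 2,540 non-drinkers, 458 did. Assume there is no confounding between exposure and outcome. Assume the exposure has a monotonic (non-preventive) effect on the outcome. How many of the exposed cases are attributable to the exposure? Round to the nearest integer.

p₁ = P(outcome | exposed) = 2339/3939 = 0.59381
p₀ = P(outcome | unexposed) = 458/2540 = 0.18031
PN = (p₁ − p₀)/p₁ = (0.59381 − 0.18031) / 0.59381 ≈ 0.69634.
Attributable cases ≈ PN × (exposed cases) = 0.69634 × 2339 ≈ 1628.74.

about 1629 cases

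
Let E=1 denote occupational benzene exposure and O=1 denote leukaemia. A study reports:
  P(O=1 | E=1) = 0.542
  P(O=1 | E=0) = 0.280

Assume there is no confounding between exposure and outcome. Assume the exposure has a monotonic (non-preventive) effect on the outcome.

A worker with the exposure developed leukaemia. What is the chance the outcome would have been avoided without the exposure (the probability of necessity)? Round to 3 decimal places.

PN ≈ 0.483

Let p₁ = 0.542, p₀ = 0.28.
Under exogeneity and monotonicity, PN = (p₁ − p₀) / p₁.
PN = (0.542 − 0.28) / 0.542 = 0.262 / 0.542 ≈ 0.4834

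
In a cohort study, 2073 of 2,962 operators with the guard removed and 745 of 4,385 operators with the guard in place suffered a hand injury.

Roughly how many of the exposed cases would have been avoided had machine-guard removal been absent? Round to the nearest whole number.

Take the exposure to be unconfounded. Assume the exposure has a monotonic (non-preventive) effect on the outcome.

about 1570 cases

p₁ = P(outcome | exposed) = 2073/2962 = 0.69986
p₀ = P(outcome | unexposed) = 745/4385 = 0.1699
PN = (p₁ − p₀)/p₁ = (0.69986 − 0.1699) / 0.69986 ≈ 0.75724.
Attributable cases ≈ PN × (exposed cases) = 0.75724 × 2073 ≈ 1569.76.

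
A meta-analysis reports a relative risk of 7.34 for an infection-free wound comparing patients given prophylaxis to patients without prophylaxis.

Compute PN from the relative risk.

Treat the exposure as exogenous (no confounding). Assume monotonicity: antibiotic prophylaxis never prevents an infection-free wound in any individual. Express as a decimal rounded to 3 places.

PN ≈ 0.864

Under exogeneity and monotonicity, PN = (RR − 1) / RR = 1 − 1/RR.
PN = (7.34 − 1) / 7.34 = 6.34 / 7.34 ≈ 0.8638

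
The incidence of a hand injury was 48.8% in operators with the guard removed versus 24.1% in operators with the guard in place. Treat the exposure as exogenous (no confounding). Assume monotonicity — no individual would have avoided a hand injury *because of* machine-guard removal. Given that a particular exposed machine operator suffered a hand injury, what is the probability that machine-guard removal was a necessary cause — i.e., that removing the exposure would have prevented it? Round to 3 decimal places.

p₁ = 0.488, p₀ = 0.241.
Under exogeneity and monotonicity, PN = (p₁ − p₀) / p₁.
PN = (0.488 − 0.241) / 0.488 = 0.247 / 0.488 ≈ 0.5061

PN ≈ 0.506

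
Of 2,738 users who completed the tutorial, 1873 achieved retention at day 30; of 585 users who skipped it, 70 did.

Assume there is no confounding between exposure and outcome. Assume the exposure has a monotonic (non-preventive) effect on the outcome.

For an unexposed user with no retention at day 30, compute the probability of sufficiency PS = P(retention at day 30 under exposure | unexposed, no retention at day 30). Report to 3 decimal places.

p₁ = P(outcome | exposed) = 1873/2738 = 0.68408
p₀ = P(outcome | unexposed) = 70/585 = 0.11966
Under exogeneity and monotonicity, PS = (p₁ − p₀) / (1 − p₀).
PS = (0.68408 − 0.11966) / (1 − 0.11966) = 0.56442 / 0.88034 ≈ 0.6411

PS ≈ 0.641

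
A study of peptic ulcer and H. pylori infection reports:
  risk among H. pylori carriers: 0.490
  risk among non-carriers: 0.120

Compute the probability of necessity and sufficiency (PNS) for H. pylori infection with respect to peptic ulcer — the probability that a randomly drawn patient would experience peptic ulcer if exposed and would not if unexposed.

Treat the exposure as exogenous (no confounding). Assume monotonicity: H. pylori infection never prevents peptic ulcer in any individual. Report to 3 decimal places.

Let p₁ = 0.49, p₀ = 0.12.
Under exogeneity and monotonicity, PNS = p₁ − p₀.
PNS = 0.49 − 0.12 = 0.37

PNS ≈ 0.370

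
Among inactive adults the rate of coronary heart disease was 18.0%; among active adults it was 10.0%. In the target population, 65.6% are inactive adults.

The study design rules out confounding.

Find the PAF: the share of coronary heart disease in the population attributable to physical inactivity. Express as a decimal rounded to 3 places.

PAF ≈ 0.344

p₁ = 0.18, p₀ = 0.1.
Overall risk P(Y=1) = π·p₁ + (1−π)·p₀ = 0.656×0.18 + 0.344×0.1 = 0.15248.
Under exogeneity, PAF = [P(Y=1) − p₀] / P(Y=1).
PAF = (0.15248 − 0.1) / 0.15248 ≈ 0.3442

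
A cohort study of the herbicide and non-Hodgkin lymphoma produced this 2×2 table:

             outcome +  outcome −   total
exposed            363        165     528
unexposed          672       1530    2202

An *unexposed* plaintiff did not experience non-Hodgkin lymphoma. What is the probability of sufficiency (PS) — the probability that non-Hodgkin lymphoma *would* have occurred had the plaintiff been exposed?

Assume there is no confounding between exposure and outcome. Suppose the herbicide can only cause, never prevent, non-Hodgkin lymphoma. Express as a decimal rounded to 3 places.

PS ≈ 0.550

p₁ = P(outcome | exposed) = 363/528 = 0.6875
p₀ = P(outcome | unexposed) = 672/2202 = 0.30518
Under exogeneity and monotonicity, PS = (p₁ − p₀) / (1 − p₀).
PS = (0.6875 − 0.30518) / (1 − 0.30518) = 0.38232 / 0.69482 ≈ 0.5502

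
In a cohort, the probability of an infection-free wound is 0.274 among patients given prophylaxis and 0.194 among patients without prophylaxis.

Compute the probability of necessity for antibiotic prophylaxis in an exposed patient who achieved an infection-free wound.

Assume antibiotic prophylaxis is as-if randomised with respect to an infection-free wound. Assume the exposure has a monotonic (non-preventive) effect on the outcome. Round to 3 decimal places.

PN ≈ 0.292

Let p₁ = 0.274, p₀ = 0.194.
Under exogeneity and monotonicity, PN = (p₁ − p₀) / p₁.
PN = (0.274 − 0.194) / 0.274 = 0.08 / 0.274 ≈ 0.2920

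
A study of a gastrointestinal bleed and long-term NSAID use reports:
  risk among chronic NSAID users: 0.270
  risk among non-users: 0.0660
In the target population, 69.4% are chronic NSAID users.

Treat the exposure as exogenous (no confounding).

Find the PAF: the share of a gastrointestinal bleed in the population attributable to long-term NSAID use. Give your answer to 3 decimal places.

Let p₁ = 0.27, p₀ = 0.066.
Overall risk P(Y=1) = π·p₁ + (1−π)·p₀ = 0.694×0.27 + 0.306×0.066 = 0.20758.
Under exogeneity, PAF = [P(Y=1) − p₀] / P(Y=1).
PAF = (0.20758 − 0.066) / 0.20758 ≈ 0.6820

PAF ≈ 0.682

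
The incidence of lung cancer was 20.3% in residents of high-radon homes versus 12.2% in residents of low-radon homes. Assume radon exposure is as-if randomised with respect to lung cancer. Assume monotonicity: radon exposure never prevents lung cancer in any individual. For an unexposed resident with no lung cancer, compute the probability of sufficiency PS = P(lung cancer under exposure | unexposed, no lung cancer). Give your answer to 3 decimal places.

PS ≈ 0.092

p₁ = 0.203, p₀ = 0.122.
Under exogeneity and monotonicity, PS = (p₁ − p₀) / (1 − p₀).
PS = (0.203 − 0.122) / (1 − 0.122) = 0.081 / 0.878 ≈ 0.0923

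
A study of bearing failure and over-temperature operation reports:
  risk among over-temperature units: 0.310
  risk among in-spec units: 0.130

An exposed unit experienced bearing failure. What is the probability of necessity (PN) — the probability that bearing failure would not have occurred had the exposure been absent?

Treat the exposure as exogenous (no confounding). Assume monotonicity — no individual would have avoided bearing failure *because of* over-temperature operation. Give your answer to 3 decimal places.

PN ≈ 0.581

Let p₁ = 0.31, p₀ = 0.13.
Under exogeneity and monotonicity, PN = (p₁ − p₀) / p₁.
PN = (0.31 − 0.13) / 0.31 = 0.18 / 0.31 ≈ 0.5806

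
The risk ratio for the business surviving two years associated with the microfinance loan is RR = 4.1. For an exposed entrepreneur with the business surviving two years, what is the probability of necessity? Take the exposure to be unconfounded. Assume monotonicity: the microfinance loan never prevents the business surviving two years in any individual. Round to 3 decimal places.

PN ≈ 0.756

Under exogeneity and monotonicity, PN = (RR − 1) / RR = 1 − 1/RR.
PN = (4.1 − 1) / 4.1 = 3.1 / 4.1 ≈ 0.7561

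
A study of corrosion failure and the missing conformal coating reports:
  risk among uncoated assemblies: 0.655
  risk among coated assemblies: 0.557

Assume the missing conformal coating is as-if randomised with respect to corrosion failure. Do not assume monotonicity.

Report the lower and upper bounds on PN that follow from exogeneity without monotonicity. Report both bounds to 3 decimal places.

Let p₁ = 0.655, p₀ = 0.557.
Under exogeneity alone the bounds on PN are max{0,(p₁−p₀)/p₁} ≤ PN ≤ min{1,(1−p₀)/p₁}.
  lower = (p₁ − p₀)/p₁ = 0.098 / 0.655 ≈ 0.1496
  upper = min{1, (1 − p₀)/p₁} = 0.443 / 0.655 ≈ 0.6763

0.150 ≤ PN ≤ 0.676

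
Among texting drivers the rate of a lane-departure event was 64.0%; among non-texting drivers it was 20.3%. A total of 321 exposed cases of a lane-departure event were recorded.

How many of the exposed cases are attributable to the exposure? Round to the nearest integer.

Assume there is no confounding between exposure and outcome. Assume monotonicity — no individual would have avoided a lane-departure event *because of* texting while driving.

p₁ = 0.64, p₀ = 0.203.
PN = (p₁ − p₀)/p₁ = (0.64 − 0.203) / 0.64 ≈ 0.68281.
Attributable cases ≈ PN × (exposed cases) = 0.68281 × 321 ≈ 219.18.

about 219 cases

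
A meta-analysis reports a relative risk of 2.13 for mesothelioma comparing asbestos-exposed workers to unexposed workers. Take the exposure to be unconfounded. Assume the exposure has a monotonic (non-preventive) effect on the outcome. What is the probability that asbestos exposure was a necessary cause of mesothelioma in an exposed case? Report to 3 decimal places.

PN ≈ 0.531

Under exogeneity and monotonicity, PN = (RR − 1) / RR = 1 − 1/RR.
PN = (2.13 − 1) / 2.13 = 1.13 / 2.13 ≈ 0.5305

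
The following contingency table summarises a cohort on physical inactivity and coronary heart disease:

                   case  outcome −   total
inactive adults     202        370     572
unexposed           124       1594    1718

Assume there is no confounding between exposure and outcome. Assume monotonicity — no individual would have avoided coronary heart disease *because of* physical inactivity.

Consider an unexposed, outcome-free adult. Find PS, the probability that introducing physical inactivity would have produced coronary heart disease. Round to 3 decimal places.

PS ≈ 0.303

p₁ = P(outcome | exposed) = 202/572 = 0.35315
p₀ = P(outcome | unexposed) = 124/1718 = 0.072177
Under exogeneity and monotonicity, PS = (p₁ − p₀)/(1 − p₀).
PS = (0.35315 − 0.072177) / 0.92782 ≈ 0.3028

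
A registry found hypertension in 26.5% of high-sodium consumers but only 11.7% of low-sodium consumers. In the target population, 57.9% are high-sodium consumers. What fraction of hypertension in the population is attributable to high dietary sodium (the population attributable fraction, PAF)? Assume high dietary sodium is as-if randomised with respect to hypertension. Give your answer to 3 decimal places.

PAF ≈ 0.423

p₁ = 0.265, p₀ = 0.117.
Overall risk P(Y=1) = π·p₁ + (1−π)·p₀ = 0.579×0.265 + 0.421×0.117 = 0.20269.
Under exogeneity, PAF = [P(Y=1) − p₀] / P(Y=1).
PAF = (0.20269 − 0.117) / 0.20269 ≈ 0.4228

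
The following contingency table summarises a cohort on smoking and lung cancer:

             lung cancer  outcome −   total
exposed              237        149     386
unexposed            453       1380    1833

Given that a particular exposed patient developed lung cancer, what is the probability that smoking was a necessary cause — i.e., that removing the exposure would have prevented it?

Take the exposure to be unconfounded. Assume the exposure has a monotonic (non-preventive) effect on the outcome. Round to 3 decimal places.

PN ≈ 0.597

p₁ = P(outcome | exposed) = 237/386 = 0.61399
p₀ = P(outcome | unexposed) = 453/1833 = 0.24714
Under exogeneity and monotonicity, PN = (p₁ − p₀)/p₁.
PN = (0.61399 − 0.24714) / 0.61399 ≈ 0.5975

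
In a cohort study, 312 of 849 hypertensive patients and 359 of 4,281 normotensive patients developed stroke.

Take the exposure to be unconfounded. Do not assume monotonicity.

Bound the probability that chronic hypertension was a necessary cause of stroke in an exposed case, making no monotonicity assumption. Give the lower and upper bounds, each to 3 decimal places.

p₁ = P(outcome | exposed) = 312/849 = 0.36749
p₀ = P(outcome | unexposed) = 359/4281 = 0.083859
Under exogeneity alone the bounds on PN are max{0,(p₁−p₀)/p₁} ≤ PN ≤ min{1,(1−p₀)/p₁}.
  lower = (p₁ − p₀)/p₁ = 0.28363 / 0.36749 ≈ 0.7718
  upper = min{1, (1 − p₀)/p₁} = 0.91614 / 0.36749 ≈ 2.4930 → capped at 1

0.772 ≤ PN ≤ 1.000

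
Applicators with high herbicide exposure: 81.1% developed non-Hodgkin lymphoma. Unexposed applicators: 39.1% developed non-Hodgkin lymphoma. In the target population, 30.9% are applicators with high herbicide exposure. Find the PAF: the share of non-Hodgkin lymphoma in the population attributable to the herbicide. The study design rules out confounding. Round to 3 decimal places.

p₁ = 0.811, p₀ = 0.391.
Overall risk P(Y=1) = π·p₁ + (1−π)·p₀ = 0.309×0.811 + 0.691×0.391 = 0.52078.
Under exogeneity, PAF = [P(Y=1) − p₀] / P(Y=1).
PAF = (0.52078 − 0.391) / 0.52078 ≈ 0.2492

PAF ≈ 0.249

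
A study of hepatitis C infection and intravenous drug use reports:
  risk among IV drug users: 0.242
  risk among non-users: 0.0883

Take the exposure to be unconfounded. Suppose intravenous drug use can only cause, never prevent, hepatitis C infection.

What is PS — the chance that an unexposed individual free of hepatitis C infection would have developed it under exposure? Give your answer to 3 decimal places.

Let p₁ = 0.242, p₀ = 0.0883.
Under exogeneity and monotonicity, PS = (p₁ − p₀) / (1 − p₀).
PS = (0.242 − 0.0883) / (1 − 0.0883) = 0.1537 / 0.9117 ≈ 0.1686

PS ≈ 0.169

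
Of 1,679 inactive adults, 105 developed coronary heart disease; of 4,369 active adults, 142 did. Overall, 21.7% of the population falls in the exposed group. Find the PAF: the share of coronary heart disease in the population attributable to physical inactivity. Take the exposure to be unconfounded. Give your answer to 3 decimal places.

p₁ = P(outcome | exposed) = 105/1679 = 0.062537
p₀ = P(outcome | unexposed) = 142/4369 = 0.032502
Overall risk P(Y=1) = π·p₁ + (1−π)·p₀ = 0.217×0.062537 + 0.783×0.032502 = 0.039019.
Under exogeneity, PAF = [P(Y=1) − p₀] / P(Y=1).
PAF = (0.039019 − 0.032502) / 0.039019 ≈ 0.1670

PAF ≈ 0.167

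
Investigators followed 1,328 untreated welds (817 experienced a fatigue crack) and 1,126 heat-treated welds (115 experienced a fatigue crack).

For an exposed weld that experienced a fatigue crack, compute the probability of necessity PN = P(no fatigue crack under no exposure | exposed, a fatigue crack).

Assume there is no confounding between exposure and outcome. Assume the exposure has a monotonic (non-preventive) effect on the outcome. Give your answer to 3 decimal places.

p₁ = P(outcome | exposed) = 817/1328 = 0.61521
p₀ = P(outcome | unexposed) = 115/1126 = 0.10213
Under exogeneity and monotonicity, PN = (p₁ − p₀) / p₁.
PN = (0.61521 − 0.10213) / 0.61521 = 0.51308 / 0.61521 ≈ 0.8340

PN ≈ 0.834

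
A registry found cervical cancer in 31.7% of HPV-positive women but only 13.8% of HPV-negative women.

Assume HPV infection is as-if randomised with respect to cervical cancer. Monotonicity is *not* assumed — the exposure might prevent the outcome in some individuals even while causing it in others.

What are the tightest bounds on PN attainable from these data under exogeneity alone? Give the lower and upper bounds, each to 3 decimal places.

0.565 ≤ PN ≤ 1.000

p₁ = 0.317, p₀ = 0.138.
Under exogeneity alone the bounds on PN are max{0,(p₁−p₀)/p₁} ≤ PN ≤ min{1,(1−p₀)/p₁}.
  lower = (p₁ − p₀)/p₁ = 0.179 / 0.317 ≈ 0.5647
  upper = min{1, (1 − p₀)/p₁} = 0.862 / 0.317 ≈ 2.7192 → capped at 1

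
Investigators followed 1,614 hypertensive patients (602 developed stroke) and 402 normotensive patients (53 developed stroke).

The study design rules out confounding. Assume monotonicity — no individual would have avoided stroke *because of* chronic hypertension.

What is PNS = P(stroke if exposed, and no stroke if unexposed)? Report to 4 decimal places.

p₁ = P(outcome | exposed) = 602/1614 = 0.37299
p₀ = P(outcome | unexposed) = 53/402 = 0.13184
Under exogeneity and monotonicity, PNS = p₁ − p₀.
PNS = 0.37299 − 0.13184 = 0.24115

PNS ≈ 0.2411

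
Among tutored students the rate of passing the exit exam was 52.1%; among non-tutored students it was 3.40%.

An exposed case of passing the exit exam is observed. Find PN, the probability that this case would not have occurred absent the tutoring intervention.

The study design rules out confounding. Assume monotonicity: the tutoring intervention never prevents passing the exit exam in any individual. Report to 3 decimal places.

PN ≈ 0.935

p₁ = 0.521, p₀ = 0.034.
Under exogeneity and monotonicity, PN = (p₁ − p₀) / p₁.
PN = (0.521 − 0.034) / 0.521 = 0.487 / 0.521 ≈ 0.9347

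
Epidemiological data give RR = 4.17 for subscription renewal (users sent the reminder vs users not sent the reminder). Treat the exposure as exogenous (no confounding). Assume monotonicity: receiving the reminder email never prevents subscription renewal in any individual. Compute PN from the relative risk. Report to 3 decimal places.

Under exogeneity and monotonicity, PN = (RR − 1) / RR = 1 − 1/RR.
PN = (4.17 − 1) / 4.17 = 3.17 / 4.17 ≈ 0.7602

PN ≈ 0.760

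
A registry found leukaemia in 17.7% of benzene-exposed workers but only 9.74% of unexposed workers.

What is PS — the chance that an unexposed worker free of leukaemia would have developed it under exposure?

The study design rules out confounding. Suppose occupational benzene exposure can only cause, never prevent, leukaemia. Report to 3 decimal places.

p₁ = 0.177, p₀ = 0.0974.
Under exogeneity and monotonicity, PS = (p₁ − p₀) / (1 − p₀).
PS = (0.177 − 0.0974) / (1 − 0.0974) = 0.0796 / 0.9026 ≈ 0.0882

PS ≈ 0.088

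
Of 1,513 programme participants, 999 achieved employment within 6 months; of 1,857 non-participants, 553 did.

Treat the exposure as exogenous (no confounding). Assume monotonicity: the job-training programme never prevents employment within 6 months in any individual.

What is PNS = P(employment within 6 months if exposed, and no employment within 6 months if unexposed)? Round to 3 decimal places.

p₁ = P(outcome | exposed) = 999/1513 = 0.66028
p₀ = P(outcome | unexposed) = 553/1857 = 0.29779
Under exogeneity and monotonicity, PNS = p₁ − p₀.
PNS = 0.66028 − 0.29779 = 0.36249

PNS ≈ 0.362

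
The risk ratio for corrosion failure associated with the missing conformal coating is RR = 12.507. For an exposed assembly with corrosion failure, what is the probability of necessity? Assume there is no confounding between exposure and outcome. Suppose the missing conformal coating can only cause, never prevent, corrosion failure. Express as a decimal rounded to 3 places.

Under exogeneity and monotonicity, PN = (RR − 1) / RR = 1 − 1/RR.
PN = (12.507 − 1) / 12.507 = 11.51 / 12.507 ≈ 0.9200

PN ≈ 0.920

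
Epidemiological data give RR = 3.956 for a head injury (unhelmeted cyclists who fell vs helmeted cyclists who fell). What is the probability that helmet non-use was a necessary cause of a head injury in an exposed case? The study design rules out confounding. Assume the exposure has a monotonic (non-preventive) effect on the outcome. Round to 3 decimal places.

Under exogeneity and monotonicity, PN = (RR − 1) / RR = 1 − 1/RR.
PN = (3.956 − 1) / 3.956 = 2.956 / 3.956 ≈ 0.7472

PN ≈ 0.747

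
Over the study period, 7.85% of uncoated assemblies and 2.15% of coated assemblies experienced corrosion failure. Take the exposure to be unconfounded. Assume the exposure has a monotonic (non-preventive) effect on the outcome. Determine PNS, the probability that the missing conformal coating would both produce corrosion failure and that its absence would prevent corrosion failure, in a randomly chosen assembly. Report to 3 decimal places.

p₁ = 0.0785, p₀ = 0.0215.
Under exogeneity and monotonicity, PNS = p₁ − p₀.
PNS = 0.0785 − 0.0215 = 0.057

PNS ≈ 0.057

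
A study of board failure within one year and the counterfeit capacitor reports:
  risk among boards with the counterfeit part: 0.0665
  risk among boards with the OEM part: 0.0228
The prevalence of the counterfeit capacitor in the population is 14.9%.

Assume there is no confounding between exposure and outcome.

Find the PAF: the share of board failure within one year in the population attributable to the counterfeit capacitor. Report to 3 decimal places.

PAF ≈ 0.222

Let p₁ = 0.0665, p₀ = 0.0228.
Overall risk P(Y=1) = π·p₁ + (1−π)·p₀ = 0.149×0.0665 + 0.851×0.0228 = 0.029311.
Under exogeneity, PAF = [P(Y=1) − p₀] / P(Y=1).
PAF = (0.029311 − 0.0228) / 0.029311 ≈ 0.2221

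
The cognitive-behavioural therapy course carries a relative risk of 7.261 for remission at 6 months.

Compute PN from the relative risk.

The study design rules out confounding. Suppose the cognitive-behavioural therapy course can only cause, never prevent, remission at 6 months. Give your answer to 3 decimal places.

PN ≈ 0.862

Under exogeneity and monotonicity, PN = (RR − 1) / RR = 1 − 1/RR.
PN = (7.261 − 1) / 7.261 = 6.261 / 7.261 ≈ 0.8623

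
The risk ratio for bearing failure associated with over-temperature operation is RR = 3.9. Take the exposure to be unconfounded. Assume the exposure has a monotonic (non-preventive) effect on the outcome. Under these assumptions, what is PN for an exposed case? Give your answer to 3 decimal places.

PN ≈ 0.744

Under exogeneity and monotonicity, PN = (RR − 1) / RR = 1 − 1/RR.
PN = (3.9 − 1) / 3.9 = 2.9 / 3.9 ≈ 0.7436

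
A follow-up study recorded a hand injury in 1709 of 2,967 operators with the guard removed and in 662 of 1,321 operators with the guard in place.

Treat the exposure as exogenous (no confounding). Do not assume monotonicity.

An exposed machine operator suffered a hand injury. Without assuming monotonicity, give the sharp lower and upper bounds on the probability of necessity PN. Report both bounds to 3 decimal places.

p₁ = P(outcome | exposed) = 1709/2967 = 0.576
p₀ = P(outcome | unexposed) = 662/1321 = 0.50114
Under exogeneity alone the bounds on PN are max{0,(p₁−p₀)/p₁} ≤ PN ≤ min{1,(1−p₀)/p₁}.
  lower = (p₁ − p₀)/p₁ = 0.074867 / 0.576 ≈ 0.1300
  upper = min{1, (1 − p₀)/p₁} = 0.49886 / 0.576 ≈ 0.8661

0.130 ≤ PN ≤ 0.866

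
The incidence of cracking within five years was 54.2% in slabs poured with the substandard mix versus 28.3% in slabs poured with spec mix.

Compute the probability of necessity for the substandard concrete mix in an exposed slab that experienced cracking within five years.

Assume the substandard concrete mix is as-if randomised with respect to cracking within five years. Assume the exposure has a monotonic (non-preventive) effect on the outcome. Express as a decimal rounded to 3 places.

p₁ = 0.542, p₀ = 0.283.
Under exogeneity and monotonicity, PN = (p₁ − p₀) / p₁.
PN = (0.542 − 0.283) / 0.542 = 0.259 / 0.542 ≈ 0.4779

PN ≈ 0.478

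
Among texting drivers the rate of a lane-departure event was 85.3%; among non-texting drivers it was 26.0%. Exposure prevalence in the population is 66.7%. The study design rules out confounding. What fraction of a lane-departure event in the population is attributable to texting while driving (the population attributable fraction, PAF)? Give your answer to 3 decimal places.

p₁ = 0.853, p₀ = 0.26.
Overall risk P(Y=1) = π·p₁ + (1−π)·p₀ = 0.667×0.853 + 0.333×0.26 = 0.65553.
Under exogeneity, PAF = [P(Y=1) − p₀] / P(Y=1).
PAF = (0.65553 − 0.26) / 0.65553 ≈ 0.6034

PAF ≈ 0.603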